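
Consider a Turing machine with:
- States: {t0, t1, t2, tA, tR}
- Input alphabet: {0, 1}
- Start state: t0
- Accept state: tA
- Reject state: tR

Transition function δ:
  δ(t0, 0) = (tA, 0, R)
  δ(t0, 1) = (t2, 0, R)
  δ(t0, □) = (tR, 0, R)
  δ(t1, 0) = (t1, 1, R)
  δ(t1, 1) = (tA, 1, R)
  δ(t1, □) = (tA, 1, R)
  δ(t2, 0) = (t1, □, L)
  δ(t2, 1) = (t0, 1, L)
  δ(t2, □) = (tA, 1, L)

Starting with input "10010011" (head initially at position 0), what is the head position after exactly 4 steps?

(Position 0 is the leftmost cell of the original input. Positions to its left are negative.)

Execution trace (head position shown):
Step 0: [t0]10010011  (head at position 0)
Step 1: move right → 0[t2]0010011  (head at position 1)
Step 2: move left → [t1]0□010011  (head at position 0)
Step 3: move right → 1[t1]□010011  (head at position 1)
Step 4: move right → 11[tA]010011  (head at position 2)

After 4 steps, the head is at position 2.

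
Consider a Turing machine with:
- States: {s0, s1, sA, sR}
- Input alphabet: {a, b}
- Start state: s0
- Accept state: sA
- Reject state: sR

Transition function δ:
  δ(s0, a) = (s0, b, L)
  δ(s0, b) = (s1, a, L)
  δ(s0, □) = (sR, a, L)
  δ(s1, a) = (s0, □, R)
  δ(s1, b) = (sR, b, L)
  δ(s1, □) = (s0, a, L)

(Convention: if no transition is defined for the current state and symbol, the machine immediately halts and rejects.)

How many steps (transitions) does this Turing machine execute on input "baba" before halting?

Execution trace:
Initial: [s0]baba
Step 1: δ(s0, b) = (s1, a, L) → [s1]□aaba
Step 2: δ(s1, □) = (s0, a, L) → [s0]□aaaba
Step 3: δ(s0, □) = (sR, a, L) → [sR]□aaaaba

The machine reaches the reject state sR and halts.

The machine executed 3 steps before halting.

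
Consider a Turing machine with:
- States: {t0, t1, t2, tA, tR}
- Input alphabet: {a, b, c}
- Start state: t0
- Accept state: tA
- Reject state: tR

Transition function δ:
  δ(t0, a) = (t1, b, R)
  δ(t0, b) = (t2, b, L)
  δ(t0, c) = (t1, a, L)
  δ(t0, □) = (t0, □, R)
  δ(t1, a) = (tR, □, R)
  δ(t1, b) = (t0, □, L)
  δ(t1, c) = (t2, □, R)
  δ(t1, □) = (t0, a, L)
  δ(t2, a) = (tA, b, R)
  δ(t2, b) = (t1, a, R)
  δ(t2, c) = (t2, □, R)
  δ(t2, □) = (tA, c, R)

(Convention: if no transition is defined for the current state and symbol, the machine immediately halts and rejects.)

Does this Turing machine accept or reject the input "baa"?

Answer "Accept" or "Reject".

Execution trace:
Initial: [t0]baa
Step 1: δ(t0, b) = (t2, b, L) → [t2]□baa
Step 2: δ(t2, □) = (tA, c, R) → c[tA]baa

The machine reaches the accept state tA and halts.

Answer: Accept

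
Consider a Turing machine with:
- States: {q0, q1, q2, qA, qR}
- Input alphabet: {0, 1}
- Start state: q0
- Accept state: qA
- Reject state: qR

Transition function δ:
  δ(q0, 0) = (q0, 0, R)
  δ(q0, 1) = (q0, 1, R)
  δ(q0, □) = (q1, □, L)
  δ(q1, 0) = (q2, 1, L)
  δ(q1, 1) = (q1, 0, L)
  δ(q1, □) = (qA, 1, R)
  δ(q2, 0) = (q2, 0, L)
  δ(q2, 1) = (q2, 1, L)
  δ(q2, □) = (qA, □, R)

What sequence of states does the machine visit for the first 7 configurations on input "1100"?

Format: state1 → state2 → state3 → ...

Execution trace:
Initial: [q0]1100
Step 1: δ(q0, 1) = (q0, 1, R) → 1[q0]100
Step 2: δ(q0, 1) = (q0, 1, R) → 11[q0]00
Step 3: δ(q0, 0) = (q0, 0, R) → 110[q0]0
Step 4: δ(q0, 0) = (q0, 0, R) → 1100[q0]□
Step 5: δ(q0, □) = (q1, □, L) → 110[q1]0□
Step 6: δ(q1, 0) = (q2, 1, L) → 11[q2]01□

State sequence: q0 → q0 → q0 → q0 → q0 → q1 → q2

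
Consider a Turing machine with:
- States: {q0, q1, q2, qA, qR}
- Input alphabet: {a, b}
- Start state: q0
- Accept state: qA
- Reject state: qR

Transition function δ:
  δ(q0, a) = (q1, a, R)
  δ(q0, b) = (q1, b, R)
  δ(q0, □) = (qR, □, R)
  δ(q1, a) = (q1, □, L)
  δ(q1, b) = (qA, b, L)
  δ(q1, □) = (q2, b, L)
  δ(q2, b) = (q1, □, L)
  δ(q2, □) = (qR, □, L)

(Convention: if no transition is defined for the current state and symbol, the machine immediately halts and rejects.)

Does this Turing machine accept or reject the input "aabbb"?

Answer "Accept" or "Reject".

Execution trace:
Initial: [q0]aabbb
Step 1: δ(q0, a) = (q1, a, R) → a[q1]abbb
Step 2: δ(q1, a) = (q1, □, L) → [q1]a□bbb
Step 3: δ(q1, a) = (q1, □, L) → [q1]□□□bbb
Step 4: δ(q1, □) = (q2, b, L) → [q2]□b□□bbb
Step 5: δ(q2, □) = (qR, □, L) → [qR]□□b□□bbb

The machine reaches the reject state qR and halts.

Answer: Reject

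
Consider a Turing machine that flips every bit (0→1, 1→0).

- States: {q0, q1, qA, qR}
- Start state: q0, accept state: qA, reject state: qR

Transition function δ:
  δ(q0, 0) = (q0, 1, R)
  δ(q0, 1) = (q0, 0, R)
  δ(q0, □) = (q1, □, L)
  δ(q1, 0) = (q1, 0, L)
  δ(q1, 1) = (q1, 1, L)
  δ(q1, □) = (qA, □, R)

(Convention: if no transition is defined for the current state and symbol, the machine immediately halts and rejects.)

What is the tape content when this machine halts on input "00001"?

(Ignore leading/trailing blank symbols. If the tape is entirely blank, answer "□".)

Execution trace:
Initial: [q0]00001
Step 1: δ(q0, 0) = (q0, 1, R) → 1[q0]0001
Step 2: δ(q0, 0) = (q0, 1, R) → 11[q0]001
Step 3: δ(q0, 0) = (q0, 1, R) → 111[q0]01
Step 4: δ(q0, 0) = (q0, 1, R) → 1111[q0]1
Step 5: δ(q0, 1) = (q0, 0, R) → 11110[q0]□
Step 6: δ(q0, □) = (q1, □, L) → 1111[q1]0□
Step 7: δ(q1, 0) = (q1, 0, L) → 111[q1]10□
Step 8: δ(q1, 1) = (q1, 1, L) → 11[q1]110□
Step 9: δ(q1, 1) = (q1, 1, L) → 1[q1]1110□
Step 10: δ(q1, 1) = (q1, 1, L) → [q1]11110□
Step 11: δ(q1, 1) = (q1, 1, L) → [q1]□11110□
Step 12: δ(q1, □) = (qA, □, R) → □[qA]11110□

The machine reaches the accept state qA and halts.

Final tape (ignoring leading/trailing blanks): 11110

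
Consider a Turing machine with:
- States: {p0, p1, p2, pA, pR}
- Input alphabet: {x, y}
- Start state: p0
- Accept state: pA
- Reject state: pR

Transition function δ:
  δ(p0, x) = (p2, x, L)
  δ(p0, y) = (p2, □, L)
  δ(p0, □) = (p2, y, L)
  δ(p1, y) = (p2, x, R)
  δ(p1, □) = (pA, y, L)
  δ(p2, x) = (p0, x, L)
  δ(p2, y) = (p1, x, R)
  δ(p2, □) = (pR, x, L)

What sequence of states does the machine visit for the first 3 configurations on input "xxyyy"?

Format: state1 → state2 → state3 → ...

Execution trace:
Initial: [p0]xxyyy
Step 1: δ(p0, x) = (p2, x, L) → [p2]□xxyyy
Step 2: δ(p2, □) = (pR, x, L) → [pR]□xxxyyy

The machine reaches the reject state pR and halts.

State sequence: p0 → p2 → pR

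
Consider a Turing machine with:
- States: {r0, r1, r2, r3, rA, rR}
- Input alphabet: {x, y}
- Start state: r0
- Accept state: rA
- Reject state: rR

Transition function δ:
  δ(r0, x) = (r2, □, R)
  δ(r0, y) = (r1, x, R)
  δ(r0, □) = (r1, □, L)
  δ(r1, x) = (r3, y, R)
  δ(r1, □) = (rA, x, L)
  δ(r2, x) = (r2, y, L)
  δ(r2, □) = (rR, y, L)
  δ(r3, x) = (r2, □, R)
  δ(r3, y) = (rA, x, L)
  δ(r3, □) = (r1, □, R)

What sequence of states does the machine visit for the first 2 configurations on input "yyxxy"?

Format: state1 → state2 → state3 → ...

Execution trace:
Initial: [r0]yyxxy
Step 1: δ(r0, y) = (r1, x, R) → x[r1]yxxy

No transition is defined for δ(r1, y). By convention the machine halts and rejects.

State sequence: r0 → r1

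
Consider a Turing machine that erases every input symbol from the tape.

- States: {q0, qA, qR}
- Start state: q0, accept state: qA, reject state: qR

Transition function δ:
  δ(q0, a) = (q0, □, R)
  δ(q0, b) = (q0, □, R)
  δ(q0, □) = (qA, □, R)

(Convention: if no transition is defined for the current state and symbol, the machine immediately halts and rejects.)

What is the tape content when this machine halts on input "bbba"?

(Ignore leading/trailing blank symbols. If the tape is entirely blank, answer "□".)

Execution trace:
Initial: [q0]bbba
Step 1: δ(q0, b) = (q0, □, R) → □[q0]bba
Step 2: δ(q0, b) = (q0, □, R) → □□[q0]ba
Step 3: δ(q0, b) = (q0, □, R) → □□□[q0]a
Step 4: δ(q0, a) = (q0, □, R) → □□□□[q0]□
Step 5: δ(q0, □) = (qA, □, R) → □□□□□[qA]□

The machine reaches the accept state qA and halts.

Final tape (ignoring leading/trailing blanks): □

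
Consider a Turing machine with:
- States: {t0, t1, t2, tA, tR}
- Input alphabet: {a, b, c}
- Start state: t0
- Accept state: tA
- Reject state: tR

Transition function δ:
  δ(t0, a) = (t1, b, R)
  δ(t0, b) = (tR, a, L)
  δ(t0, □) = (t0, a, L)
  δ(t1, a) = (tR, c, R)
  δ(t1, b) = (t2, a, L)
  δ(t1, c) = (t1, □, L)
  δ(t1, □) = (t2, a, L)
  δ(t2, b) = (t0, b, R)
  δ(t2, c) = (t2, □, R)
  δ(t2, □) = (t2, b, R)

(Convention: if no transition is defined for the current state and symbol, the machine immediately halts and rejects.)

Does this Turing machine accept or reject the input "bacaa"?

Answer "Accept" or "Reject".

Execution trace:
Initial: [t0]bacaa
Step 1: δ(t0, b) = (tR, a, L) → [tR]□aacaa

The machine reaches the reject state tR and halts.

Answer: Reject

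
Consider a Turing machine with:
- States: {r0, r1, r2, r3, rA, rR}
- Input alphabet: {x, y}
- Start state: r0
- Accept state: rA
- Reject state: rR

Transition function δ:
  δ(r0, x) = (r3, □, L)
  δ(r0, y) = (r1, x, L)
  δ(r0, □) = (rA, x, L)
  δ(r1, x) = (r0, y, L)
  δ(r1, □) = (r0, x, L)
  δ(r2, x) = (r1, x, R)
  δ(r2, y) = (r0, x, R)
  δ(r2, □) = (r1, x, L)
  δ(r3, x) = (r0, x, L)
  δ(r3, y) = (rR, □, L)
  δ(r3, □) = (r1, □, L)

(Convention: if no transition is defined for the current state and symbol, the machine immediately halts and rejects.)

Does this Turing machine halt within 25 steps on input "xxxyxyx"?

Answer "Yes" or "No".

Execution trace:
Initial: [r0]xxxyxyx
Step 1: δ(r0, x) = (r3, □, L) → [r3]□□xxyxyx
Step 2: δ(r3, □) = (r1, □, L) → [r1]□□□xxyxyx
Step 3: δ(r1, □) = (r0, x, L) → [r0]□x□□xxyxyx
Step 4: δ(r0, □) = (rA, x, L) → [rA]□xx□□xxyxyx

The machine reaches the accept state rA and halts.
The machine halted after 4 steps (within the 25-step bound).

Answer: Yes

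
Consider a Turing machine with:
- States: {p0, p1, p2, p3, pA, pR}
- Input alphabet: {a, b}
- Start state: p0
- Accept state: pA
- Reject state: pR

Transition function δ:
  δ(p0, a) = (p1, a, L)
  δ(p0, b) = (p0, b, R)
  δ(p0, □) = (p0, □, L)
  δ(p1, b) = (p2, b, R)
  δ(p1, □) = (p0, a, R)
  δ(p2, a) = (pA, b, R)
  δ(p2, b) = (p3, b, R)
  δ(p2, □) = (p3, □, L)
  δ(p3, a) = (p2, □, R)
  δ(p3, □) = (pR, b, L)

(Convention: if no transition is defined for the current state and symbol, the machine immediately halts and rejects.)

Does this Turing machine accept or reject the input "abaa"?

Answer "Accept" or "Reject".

Execution trace:
Initial: [p0]abaa
Step 1: δ(p0, a) = (p1, a, L) → [p1]□abaa
Step 2: δ(p1, □) = (p0, a, R) → a[p0]abaa
Step 3: δ(p0, a) = (p1, a, L) → [p1]aabaa

No transition is defined for δ(p1, a). By convention the machine halts and rejects.

Answer: Reject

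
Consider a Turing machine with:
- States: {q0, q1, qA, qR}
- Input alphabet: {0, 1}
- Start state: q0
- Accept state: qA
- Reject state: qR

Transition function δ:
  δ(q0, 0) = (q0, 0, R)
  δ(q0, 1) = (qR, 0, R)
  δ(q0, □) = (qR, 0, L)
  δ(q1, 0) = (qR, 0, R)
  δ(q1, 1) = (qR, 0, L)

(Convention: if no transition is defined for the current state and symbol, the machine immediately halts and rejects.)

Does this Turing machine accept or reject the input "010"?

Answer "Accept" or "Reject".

Execution trace:
Initial: [q0]010
Step 1: δ(q0, 0) = (q0, 0, R) → 0[q0]10
Step 2: δ(q0, 1) = (qR, 0, R) → 00[qR]0

The machine reaches the reject state qR and halts.

Answer: Reject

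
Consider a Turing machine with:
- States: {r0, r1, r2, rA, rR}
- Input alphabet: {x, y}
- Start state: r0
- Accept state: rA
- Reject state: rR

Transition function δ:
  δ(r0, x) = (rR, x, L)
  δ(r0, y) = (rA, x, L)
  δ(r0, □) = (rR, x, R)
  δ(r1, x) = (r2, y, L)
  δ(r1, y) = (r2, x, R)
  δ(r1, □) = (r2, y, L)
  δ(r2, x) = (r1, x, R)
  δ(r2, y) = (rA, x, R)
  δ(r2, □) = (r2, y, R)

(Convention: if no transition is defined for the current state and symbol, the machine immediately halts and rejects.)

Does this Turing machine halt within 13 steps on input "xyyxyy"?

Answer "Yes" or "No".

Execution trace:
Initial: [r0]xyyxyy
Step 1: δ(r0, x) = (rR, x, L) → [rR]□xyyxyy

The machine reaches the reject state rR and halts.
The machine halted after 1 step (within the 13-step bound).

Answer: Yes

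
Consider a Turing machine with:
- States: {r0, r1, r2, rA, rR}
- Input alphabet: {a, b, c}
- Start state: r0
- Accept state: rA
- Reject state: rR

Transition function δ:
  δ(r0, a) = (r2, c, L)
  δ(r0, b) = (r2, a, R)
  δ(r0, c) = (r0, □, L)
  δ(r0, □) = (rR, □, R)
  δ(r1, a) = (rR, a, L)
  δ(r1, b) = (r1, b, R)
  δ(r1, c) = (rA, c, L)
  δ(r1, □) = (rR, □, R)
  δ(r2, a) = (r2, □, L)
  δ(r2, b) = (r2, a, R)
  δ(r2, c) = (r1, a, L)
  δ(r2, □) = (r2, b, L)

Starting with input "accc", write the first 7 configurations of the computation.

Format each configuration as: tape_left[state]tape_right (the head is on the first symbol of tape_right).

Transitions applied:
Step 1: δ(r0, a) = (r2, c, L)
Step 2: δ(r2, □) = (r2, b, L)
Step 3: δ(r2, □) = (r2, b, L)
Step 4: δ(r2, □) = (r2, b, L)
Step 5: δ(r2, □) = (r2, b, L)
Step 6: δ(r2, □) = (r2, b, L)

The first 7 configurations are:
[r0]accc ⊢ [r2]□cccc ⊢ [r2]□bcccc ⊢ [r2]□bbcccc ⊢ [r2]□bbbcccc ⊢ [r2]□bbbbcccc ⊢ [r2]□bbbbbcccc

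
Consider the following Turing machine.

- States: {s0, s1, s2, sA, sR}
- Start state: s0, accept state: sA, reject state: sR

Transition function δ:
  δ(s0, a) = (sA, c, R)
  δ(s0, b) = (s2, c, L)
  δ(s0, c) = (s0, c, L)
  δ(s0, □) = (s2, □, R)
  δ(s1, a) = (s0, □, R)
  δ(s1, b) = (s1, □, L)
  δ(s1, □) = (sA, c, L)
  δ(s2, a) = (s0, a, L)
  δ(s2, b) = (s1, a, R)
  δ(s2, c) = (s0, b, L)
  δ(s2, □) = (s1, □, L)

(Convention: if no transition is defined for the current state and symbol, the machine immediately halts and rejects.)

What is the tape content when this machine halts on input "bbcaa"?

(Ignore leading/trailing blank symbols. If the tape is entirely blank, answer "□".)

Execution trace:
Initial: [s0]bbcaa
Step 1: δ(s0, b) = (s2, c, L) → [s2]□cbcaa
Step 2: δ(s2, □) = (s1, □, L) → [s1]□□cbcaa
Step 3: δ(s1, □) = (sA, c, L) → [sA]□c□cbcaa

The machine reaches the accept state sA and halts.

Final tape (ignoring leading/trailing blanks): c□cbcaa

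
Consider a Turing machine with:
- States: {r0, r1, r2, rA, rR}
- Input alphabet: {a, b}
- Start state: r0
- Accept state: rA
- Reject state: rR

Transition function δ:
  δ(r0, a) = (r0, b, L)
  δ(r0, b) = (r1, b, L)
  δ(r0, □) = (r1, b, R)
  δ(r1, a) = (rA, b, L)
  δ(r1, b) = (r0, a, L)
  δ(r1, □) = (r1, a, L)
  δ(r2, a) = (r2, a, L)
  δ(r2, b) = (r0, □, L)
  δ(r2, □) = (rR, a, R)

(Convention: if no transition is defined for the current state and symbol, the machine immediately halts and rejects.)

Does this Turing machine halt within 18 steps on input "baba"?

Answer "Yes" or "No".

Execution trace:
Initial: [r0]baba
Step 1: δ(r0, b) = (r1, b, L) → [r1]□baba
Step 2: δ(r1, □) = (r1, a, L) → [r1]□ababa
Step 3: δ(r1, □) = (r1, a, L) → [r1]□aababa
Step 4: δ(r1, □) = (r1, a, L) → [r1]□aaababa
Step 5: δ(r1, □) = (r1, a, L) → [r1]□aaaababa
Step 6: δ(r1, □) = (r1, a, L) → [r1]□aaaaababa
Step 7: δ(r1, □) = (r1, a, L) → [r1]□aaaaaababa
Step 8: δ(r1, □) = (r1, a, L) → [r1]□aaaaaaababa
Step 9: δ(r1, □) = (r1, a, L) → [r1]□aaaaaaaababa
Step 10: δ(r1, □) = (r1, a, L) → [r1]□aaaaaaaaababa
Step 11: δ(r1, □) = (r1, a, L) → [r1]□aaaaaaaaaababa
Step 12: δ(r1, □) = (r1, a, L) → [r1]□aaaaaaaaaaababa
Step 13: δ(r1, □) = (r1, a, L) → [r1]□aaaaaaaaaaaababa
Step 14: δ(r1, □) = (r1, a, L) → [r1]□aaaaaaaaaaaaababa
Step 15: δ(r1, □) = (r1, a, L) → [r1]□aaaaaaaaaaaaaababa
Step 16: δ(r1, □) = (r1, a, L) → [r1]□aaaaaaaaaaaaaaababa
Step 17: δ(r1, □) = (r1, a, L) → [r1]□aaaaaaaaaaaaaaaababa
Step 18: δ(r1, □) = (r1, a, L) → [r1]□aaaaaaaaaaaaaaaaababa

The machine has not reached a halting state after 18 steps.
The machine did not halt within the 18-step bound.

Answer: No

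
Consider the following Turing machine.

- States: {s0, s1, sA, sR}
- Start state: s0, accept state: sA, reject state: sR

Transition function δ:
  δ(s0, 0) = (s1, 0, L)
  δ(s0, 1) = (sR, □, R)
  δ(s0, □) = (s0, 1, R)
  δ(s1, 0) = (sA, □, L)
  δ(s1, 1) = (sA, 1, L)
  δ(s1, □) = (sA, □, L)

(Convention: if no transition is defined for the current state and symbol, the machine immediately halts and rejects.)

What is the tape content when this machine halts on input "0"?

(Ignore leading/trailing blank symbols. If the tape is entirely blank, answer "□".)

Execution trace:
Initial: [s0]0
Step 1: δ(s0, 0) = (s1, 0, L) → [s1]□0
Step 2: δ(s1, □) = (sA, □, L) → [sA]□□0

The machine reaches the accept state sA and halts.

Final tape (ignoring leading/trailing blanks): 0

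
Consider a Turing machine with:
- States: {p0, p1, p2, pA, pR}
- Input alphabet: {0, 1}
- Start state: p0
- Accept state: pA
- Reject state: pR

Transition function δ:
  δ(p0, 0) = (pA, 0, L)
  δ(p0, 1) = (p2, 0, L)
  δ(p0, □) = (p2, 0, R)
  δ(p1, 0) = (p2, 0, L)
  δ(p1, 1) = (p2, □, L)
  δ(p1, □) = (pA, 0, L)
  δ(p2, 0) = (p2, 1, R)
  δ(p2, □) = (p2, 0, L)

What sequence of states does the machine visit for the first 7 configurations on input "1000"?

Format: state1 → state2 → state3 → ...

Execution trace:
Initial: [p0]1000
Step 1: δ(p0, 1) = (p2, 0, L) → [p2]□0000
Step 2: δ(p2, □) = (p2, 0, L) → [p2]□00000
Step 3: δ(p2, □) = (p2, 0, L) → [p2]□000000
Step 4: δ(p2, □) = (p2, 0, L) → [p2]□0000000
Step 5: δ(p2, □) = (p2, 0, L) → [p2]□00000000
Step 6: δ(p2, □) = (p2, 0, L) → [p2]□000000000

State sequence: p0 → p2 → p2 → p2 → p2 → p2 → p2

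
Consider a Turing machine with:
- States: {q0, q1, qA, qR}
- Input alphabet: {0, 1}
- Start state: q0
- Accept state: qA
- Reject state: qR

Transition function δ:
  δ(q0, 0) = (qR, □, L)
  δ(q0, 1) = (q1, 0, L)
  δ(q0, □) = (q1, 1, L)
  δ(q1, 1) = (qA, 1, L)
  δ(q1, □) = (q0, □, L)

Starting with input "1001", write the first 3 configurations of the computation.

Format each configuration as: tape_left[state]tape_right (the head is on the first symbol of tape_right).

Transitions applied:
Step 1: δ(q0, 1) = (q1, 0, L)
Step 2: δ(q1, □) = (q0, □, L)

The first 3 configurations are:
[q0]1001 ⊢ [q1]□0001 ⊢ [q0]□□0001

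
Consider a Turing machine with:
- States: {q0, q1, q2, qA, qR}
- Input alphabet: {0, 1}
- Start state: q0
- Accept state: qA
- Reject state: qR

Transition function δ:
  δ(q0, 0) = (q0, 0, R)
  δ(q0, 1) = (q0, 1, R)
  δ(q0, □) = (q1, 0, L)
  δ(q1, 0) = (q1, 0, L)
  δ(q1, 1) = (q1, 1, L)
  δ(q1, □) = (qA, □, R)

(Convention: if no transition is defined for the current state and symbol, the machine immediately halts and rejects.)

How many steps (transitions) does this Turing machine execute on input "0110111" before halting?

Execution trace:
Initial: [q0]0110111
Step 1: δ(q0, 0) = (q0, 0, R) → 0[q0]110111
Step 2: δ(q0, 1) = (q0, 1, R) → 01[q0]10111
Step 3: δ(q0, 1) = (q0, 1, R) → 011[q0]0111
Step 4: δ(q0, 0) = (q0, 0, R) → 0110[q0]111
Step 5: δ(q0, 1) = (q0, 1, R) → 01101[q0]11
Step 6: δ(q0, 1) = (q0, 1, R) → 011011[q0]1
Step 7: δ(q0, 1) = (q0, 1, R) → 0110111[q0]□
Step 8: δ(q0, □) = (q1, 0, L) → 011011[q1]10
Step 9: δ(q1, 1) = (q1, 1, L) → 01101[q1]110
Step 10: δ(q1, 1) = (q1, 1, L) → 0110[q1]1110
Step 11: δ(q1, 1) = (q1, 1, L) → 011[q1]01110
Step 12: δ(q1, 0) = (q1, 0, L) → 01[q1]101110
Step 13: δ(q1, 1) = (q1, 1, L) → 0[q1]1101110
Step 14: δ(q1, 1) = (q1, 1, L) → [q1]01101110
Step 15: δ(q1, 0) = (q1, 0, L) → [q1]□01101110
Step 16: δ(q1, □) = (qA, □, R) → □[qA]01101110

The machine reaches the accept state qA and halts.

The machine executed 16 steps before halting.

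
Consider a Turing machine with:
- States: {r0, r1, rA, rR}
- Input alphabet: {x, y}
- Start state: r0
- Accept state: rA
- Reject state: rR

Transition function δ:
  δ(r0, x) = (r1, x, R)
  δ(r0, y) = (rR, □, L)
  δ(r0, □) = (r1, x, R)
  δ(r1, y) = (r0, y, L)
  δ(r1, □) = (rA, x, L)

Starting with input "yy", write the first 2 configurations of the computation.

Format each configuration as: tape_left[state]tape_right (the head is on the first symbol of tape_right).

Transitions applied:
Step 1: δ(r0, y) = (rR, □, L)

The first 2 configurations are:
[r0]yy ⊢ [rR]□□y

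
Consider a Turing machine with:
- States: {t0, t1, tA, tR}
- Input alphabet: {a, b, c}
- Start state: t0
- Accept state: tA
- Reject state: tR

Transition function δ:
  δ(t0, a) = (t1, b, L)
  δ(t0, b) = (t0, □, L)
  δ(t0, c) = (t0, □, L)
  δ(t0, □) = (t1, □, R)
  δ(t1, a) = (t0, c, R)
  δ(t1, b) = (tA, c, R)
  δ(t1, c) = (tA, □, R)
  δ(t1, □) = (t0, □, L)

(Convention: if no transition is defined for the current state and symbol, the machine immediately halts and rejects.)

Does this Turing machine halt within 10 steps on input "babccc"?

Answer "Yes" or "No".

Execution trace:
Initial: [t0]babccc
Step 1: δ(t0, b) = (t0, □, L) → [t0]□□abccc
Step 2: δ(t0, □) = (t1, □, R) → □[t1]□abccc
Step 3: δ(t1, □) = (t0, □, L) → [t0]□□abccc
Step 4: δ(t0, □) = (t1, □, R) → □[t1]□abccc
Step 5: δ(t1, □) = (t0, □, L) → [t0]□□abccc
Step 6: δ(t0, □) = (t1, □, R) → □[t1]□abccc
Step 7: δ(t1, □) = (t0, □, L) → [t0]□□abccc
Step 8: δ(t0, □) = (t1, □, R) → □[t1]□abccc
Step 9: δ(t1, □) = (t0, □, L) → [t0]□□abccc
Step 10: δ(t0, □) = (t1, □, R) → □[t1]□abccc

The machine has not reached a halting state after 10 steps.
The machine did not halt within the 10-step bound.

Answer: No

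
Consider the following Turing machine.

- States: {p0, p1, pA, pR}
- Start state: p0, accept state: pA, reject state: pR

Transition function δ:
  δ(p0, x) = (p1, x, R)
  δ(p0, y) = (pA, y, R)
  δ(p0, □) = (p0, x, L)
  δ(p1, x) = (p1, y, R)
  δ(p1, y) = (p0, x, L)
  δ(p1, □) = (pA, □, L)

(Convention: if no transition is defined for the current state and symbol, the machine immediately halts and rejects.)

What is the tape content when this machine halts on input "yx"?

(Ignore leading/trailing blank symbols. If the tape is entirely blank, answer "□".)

Execution trace:
Initial: [p0]yx
Step 1: δ(p0, y) = (pA, y, R) → y[pA]x

The machine reaches the accept state pA and halts.

Final tape (ignoring leading/trailing blanks): yx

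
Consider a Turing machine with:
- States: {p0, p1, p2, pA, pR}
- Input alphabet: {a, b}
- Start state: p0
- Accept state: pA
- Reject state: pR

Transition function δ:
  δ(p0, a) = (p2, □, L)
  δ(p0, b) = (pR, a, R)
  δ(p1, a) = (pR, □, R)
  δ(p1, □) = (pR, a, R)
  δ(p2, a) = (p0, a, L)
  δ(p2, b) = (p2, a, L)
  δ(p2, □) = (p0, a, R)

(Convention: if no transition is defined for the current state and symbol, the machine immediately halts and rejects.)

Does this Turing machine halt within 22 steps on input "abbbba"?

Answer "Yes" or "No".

Execution trace:
Initial: [p0]abbbba
Step 1: δ(p0, a) = (p2, □, L) → [p2]□□bbbba
Step 2: δ(p2, □) = (p0, a, R) → a[p0]□bbbba

No transition is defined for δ(p0, □). By convention the machine halts and rejects.
The machine halted after 2 steps (within the 22-step bound).

Answer: Yes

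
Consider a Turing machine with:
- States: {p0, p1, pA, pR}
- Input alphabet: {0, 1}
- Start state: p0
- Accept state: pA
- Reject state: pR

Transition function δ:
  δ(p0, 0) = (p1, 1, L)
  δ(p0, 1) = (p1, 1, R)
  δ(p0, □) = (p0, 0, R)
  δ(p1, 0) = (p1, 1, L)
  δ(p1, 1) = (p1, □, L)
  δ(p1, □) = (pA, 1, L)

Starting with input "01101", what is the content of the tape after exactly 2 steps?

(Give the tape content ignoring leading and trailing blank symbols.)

Execution trace:
Initial: [p0]01101
Step 1: δ(p0, 0) = (p1, 1, L) → [p1]□11101
Step 2: δ(p1, □) = (pA, 1, L) → [pA]□111101

The machine reaches the accept state pA and halts.

After 2 steps, the tape (ignoring leading/trailing blanks) is: 111101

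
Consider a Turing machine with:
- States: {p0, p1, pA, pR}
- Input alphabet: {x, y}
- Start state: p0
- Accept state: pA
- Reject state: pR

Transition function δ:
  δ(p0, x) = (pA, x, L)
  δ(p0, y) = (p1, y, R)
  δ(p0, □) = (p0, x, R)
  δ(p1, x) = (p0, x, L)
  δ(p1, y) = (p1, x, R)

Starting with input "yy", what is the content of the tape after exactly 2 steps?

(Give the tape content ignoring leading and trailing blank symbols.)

Execution trace:
Initial: [p0]yy
Step 1: δ(p0, y) = (p1, y, R) → y[p1]y
Step 2: δ(p1, y) = (p1, x, R) → yx[p1]□

No transition is defined for δ(p1, □). By convention the machine halts and rejects.

After 2 steps, the tape (ignoring leading/trailing blanks) is: yx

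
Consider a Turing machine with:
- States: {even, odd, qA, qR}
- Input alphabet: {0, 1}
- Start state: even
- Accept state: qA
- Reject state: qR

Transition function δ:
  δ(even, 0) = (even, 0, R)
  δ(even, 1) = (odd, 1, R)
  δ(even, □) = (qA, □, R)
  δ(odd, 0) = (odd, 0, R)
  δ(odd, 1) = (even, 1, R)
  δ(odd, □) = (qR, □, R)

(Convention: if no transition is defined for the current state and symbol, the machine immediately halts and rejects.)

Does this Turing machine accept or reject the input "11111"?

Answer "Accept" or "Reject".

Execution trace:
Initial: [even]11111
Step 1: δ(even, 1) = (odd, 1, R) → 1[odd]1111
Step 2: δ(odd, 1) = (even, 1, R) → 11[even]111
Step 3: δ(even, 1) = (odd, 1, R) → 111[odd]11
Step 4: δ(odd, 1) = (even, 1, R) → 1111[even]1
Step 5: δ(even, 1) = (odd, 1, R) → 11111[odd]□
Step 6: δ(odd, □) = (qR, □, R) → 11111□[qR]□

The machine reaches the reject state qR and halts.

Answer: Reject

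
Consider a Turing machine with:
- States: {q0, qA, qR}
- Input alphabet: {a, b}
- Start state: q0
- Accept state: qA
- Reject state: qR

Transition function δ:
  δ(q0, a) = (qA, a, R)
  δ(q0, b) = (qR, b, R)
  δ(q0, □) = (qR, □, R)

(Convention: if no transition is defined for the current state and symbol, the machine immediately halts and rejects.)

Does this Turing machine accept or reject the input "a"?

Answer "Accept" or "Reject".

Execution trace:
Initial: [q0]a
Step 1: δ(q0, a) = (qA, a, R) → a[qA]□

The machine reaches the accept state qA and halts.

Answer: Accept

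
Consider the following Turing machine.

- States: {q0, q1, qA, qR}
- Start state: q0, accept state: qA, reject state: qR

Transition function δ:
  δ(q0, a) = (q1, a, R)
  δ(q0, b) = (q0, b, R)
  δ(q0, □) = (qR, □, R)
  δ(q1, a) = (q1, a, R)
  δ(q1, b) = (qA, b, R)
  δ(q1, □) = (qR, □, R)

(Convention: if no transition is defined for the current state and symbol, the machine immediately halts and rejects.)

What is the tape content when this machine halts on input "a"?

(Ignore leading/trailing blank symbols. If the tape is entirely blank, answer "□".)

Execution trace:
Initial: [q0]a
Step 1: δ(q0, a) = (q1, a, R) → a[q1]□
Step 2: δ(q1, □) = (qR, □, R) → a□[qR]□

The machine reaches the reject state qR and halts.

Final tape (ignoring leading/trailing blanks): a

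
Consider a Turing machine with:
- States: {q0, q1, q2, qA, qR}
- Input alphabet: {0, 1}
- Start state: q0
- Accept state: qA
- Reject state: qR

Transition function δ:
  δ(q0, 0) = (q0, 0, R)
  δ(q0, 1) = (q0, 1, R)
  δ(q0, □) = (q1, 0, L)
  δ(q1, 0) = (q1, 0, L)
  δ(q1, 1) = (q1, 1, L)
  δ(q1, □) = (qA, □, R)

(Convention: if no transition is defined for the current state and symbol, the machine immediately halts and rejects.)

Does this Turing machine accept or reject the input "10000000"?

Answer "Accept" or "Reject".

Execution trace:
Initial: [q0]10000000
Step 1: δ(q0, 1) = (q0, 1, R) → 1[q0]0000000
Step 2: δ(q0, 0) = (q0, 0, R) → 10[q0]000000
Step 3: δ(q0, 0) = (q0, 0, R) → 100[q0]00000
Step 4: δ(q0, 0) = (q0, 0, R) → 1000[q0]0000
Step 5: δ(q0, 0) = (q0, 0, R) → 10000[q0]000
Step 6: δ(q0, 0) = (q0, 0, R) → 100000[q0]00
Step 7: δ(q0, 0) = (q0, 0, R) → 1000000[q0]0
Step 8: δ(q0, 0) = (q0, 0, R) → 10000000[q0]□
Step 9: δ(q0, □) = (q1, 0, L) → 1000000[q1]00
Step 10: δ(q1, 0) = (q1, 0, L) → 100000[q1]000
Step 11: δ(q1, 0) = (q1, 0, L) → 10000[q1]0000
Step 12: δ(q1, 0) = (q1, 0, L) → 1000[q1]00000
Step 13: δ(q1, 0) = (q1, 0, L) → 100[q1]000000
Step 14: δ(q1, 0) = (q1, 0, L) → 10[q1]0000000
Step 15: δ(q1, 0) = (q1, 0, L) → 1[q1]00000000
Step 16: δ(q1, 0) = (q1, 0, L) → [q1]100000000
Step 17: δ(q1, 1) = (q1, 1, L) → [q1]□100000000
Step 18: δ(q1, □) = (qA, □, R) → □[qA]100000000

The machine reaches the accept state qA and halts.

Answer: Accept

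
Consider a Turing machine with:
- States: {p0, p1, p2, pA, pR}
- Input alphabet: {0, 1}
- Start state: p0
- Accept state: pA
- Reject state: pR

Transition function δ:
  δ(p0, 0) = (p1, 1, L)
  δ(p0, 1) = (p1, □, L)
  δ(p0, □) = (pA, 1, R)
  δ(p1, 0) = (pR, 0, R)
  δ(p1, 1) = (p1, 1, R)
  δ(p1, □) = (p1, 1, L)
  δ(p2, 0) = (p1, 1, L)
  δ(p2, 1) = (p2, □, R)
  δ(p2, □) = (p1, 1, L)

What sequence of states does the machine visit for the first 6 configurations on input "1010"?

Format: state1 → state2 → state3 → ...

Execution trace:
Initial: [p0]1010
Step 1: δ(p0, 1) = (p1, □, L) → [p1]□□010
Step 2: δ(p1, □) = (p1, 1, L) → [p1]□1□010
Step 3: δ(p1, □) = (p1, 1, L) → [p1]□11□010
Step 4: δ(p1, □) = (p1, 1, L) → [p1]□111□010
Step 5: δ(p1, □) = (p1, 1, L) → [p1]□1111□010

State sequence: p0 → p1 → p1 → p1 → p1 → p1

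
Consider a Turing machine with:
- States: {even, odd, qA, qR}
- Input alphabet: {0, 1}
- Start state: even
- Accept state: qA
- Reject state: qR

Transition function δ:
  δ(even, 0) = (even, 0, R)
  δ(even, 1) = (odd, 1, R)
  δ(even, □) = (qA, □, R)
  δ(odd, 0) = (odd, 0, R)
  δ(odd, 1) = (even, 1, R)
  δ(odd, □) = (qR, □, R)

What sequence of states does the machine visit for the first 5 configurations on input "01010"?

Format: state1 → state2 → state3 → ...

Execution trace:
Initial: [even]01010
Step 1: δ(even, 0) = (even, 0, R) → 0[even]1010
Step 2: δ(even, 1) = (odd, 1, R) → 01[odd]010
Step 3: δ(odd, 0) = (odd, 0, R) → 010[odd]10
Step 4: δ(odd, 1) = (even, 1, R) → 0101[even]0

State sequence: even → even → odd → odd → even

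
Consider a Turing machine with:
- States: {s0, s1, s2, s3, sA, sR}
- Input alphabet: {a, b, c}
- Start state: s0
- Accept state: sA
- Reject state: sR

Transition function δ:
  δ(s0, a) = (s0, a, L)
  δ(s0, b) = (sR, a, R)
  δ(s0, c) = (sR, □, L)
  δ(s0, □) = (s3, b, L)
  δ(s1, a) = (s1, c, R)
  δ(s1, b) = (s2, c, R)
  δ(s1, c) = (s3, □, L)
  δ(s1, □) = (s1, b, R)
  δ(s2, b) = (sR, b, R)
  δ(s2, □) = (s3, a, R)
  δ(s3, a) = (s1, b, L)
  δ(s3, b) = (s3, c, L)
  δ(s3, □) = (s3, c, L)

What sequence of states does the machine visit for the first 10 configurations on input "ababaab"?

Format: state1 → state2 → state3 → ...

Execution trace:
Initial: [s0]ababaab
Step 1: δ(s0, a) = (s0, a, L) → [s0]□ababaab
Step 2: δ(s0, □) = (s3, b, L) → [s3]□bababaab
Step 3: δ(s3, □) = (s3, c, L) → [s3]□cbababaab
Step 4: δ(s3, □) = (s3, c, L) → [s3]□ccbababaab
Step 5: δ(s3, □) = (s3, c, L) → [s3]□cccbababaab
Step 6: δ(s3, □) = (s3, c, L) → [s3]□ccccbababaab
Step 7: δ(s3, □) = (s3, c, L) → [s3]□cccccbababaab
Step 8: δ(s3, □) = (s3, c, L) → [s3]□ccccccbababaab
Step 9: δ(s3, □) = (s3, c, L) → [s3]□cccccccbababaab

State sequence: s0 → s0 → s3 → s3 → s3 → s3 → s3 → s3 → s3 → s3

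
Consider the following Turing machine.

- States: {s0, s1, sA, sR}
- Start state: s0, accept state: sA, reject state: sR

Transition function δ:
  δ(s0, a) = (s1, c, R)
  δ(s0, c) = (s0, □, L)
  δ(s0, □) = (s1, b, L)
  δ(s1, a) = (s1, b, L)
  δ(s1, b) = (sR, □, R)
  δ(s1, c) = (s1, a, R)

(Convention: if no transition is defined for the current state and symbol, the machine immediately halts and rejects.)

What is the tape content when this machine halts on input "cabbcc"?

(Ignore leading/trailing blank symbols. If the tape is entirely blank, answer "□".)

Execution trace:
Initial: [s0]cabbcc
Step 1: δ(s0, c) = (s0, □, L) → [s0]□□abbcc
Step 2: δ(s0, □) = (s1, b, L) → [s1]□b□abbcc

No transition is defined for δ(s1, □). By convention the machine halts and rejects.

Final tape (ignoring leading/trailing blanks): b□abbcc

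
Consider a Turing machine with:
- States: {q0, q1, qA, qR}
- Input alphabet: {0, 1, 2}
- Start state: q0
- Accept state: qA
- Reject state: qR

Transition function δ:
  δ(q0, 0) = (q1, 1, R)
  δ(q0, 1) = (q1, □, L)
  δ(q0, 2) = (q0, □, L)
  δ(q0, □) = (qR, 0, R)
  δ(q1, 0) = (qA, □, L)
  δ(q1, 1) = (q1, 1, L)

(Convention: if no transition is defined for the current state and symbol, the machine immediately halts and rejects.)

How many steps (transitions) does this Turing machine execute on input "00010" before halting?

Execution trace:
Initial: [q0]00010
Step 1: δ(q0, 0) = (q1, 1, R) → 1[q1]0010
Step 2: δ(q1, 0) = (qA, □, L) → [qA]1□010

The machine reaches the accept state qA and halts.

The machine executed 2 steps before halting.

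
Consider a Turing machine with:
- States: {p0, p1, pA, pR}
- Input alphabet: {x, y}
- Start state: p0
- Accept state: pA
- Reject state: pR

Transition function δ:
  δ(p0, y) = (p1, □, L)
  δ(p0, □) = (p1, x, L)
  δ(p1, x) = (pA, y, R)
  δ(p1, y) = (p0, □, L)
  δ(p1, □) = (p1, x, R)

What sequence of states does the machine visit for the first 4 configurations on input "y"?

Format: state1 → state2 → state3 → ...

Execution trace:
Initial: [p0]y
Step 1: δ(p0, y) = (p1, □, L) → [p1]□□
Step 2: δ(p1, □) = (p1, x, R) → x[p1]□
Step 3: δ(p1, □) = (p1, x, R) → xx[p1]□

State sequence: p0 → p1 → p1 → p1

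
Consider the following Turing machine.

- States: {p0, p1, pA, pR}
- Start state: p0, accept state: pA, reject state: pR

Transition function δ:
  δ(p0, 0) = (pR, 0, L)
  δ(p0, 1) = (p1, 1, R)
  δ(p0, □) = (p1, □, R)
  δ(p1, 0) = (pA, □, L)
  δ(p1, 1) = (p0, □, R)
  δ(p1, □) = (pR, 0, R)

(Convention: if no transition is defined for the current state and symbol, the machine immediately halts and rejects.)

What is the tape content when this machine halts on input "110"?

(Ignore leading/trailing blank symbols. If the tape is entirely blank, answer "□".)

Execution trace:
Initial: [p0]110
Step 1: δ(p0, 1) = (p1, 1, R) → 1[p1]10
Step 2: δ(p1, 1) = (p0, □, R) → 1□[p0]0
Step 3: δ(p0, 0) = (pR, 0, L) → 1[pR]□0

The machine reaches the reject state pR and halts.

Final tape (ignoring leading/trailing blanks): 1□0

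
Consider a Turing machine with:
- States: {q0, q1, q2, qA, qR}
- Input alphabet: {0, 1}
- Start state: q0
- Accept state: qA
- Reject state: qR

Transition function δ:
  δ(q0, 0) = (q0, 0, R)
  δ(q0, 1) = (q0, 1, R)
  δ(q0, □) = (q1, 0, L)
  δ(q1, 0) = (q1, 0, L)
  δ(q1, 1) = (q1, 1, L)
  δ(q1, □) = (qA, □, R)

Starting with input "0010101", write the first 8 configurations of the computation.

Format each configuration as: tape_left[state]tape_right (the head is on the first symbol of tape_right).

Transitions applied:
Step 1: δ(q0, 0) = (q0, 0, R)
Step 2: δ(q0, 0) = (q0, 0, R)
Step 3: δ(q0, 1) = (q0, 1, R)
Step 4: δ(q0, 0) = (q0, 0, R)
Step 5: δ(q0, 1) = (q0, 1, R)
Step 6: δ(q0, 0) = (q0, 0, R)
Step 7: δ(q0, 1) = (q0, 1, R)

The first 8 configurations are:
[q0]0010101 ⊢ 0[q0]010101 ⊢ 00[q0]10101 ⊢ 001[q0]0101 ⊢ 0010[q0]101 ⊢ 00101[q0]01 ⊢ 001010[q0]1 ⊢ 0010101[q0]□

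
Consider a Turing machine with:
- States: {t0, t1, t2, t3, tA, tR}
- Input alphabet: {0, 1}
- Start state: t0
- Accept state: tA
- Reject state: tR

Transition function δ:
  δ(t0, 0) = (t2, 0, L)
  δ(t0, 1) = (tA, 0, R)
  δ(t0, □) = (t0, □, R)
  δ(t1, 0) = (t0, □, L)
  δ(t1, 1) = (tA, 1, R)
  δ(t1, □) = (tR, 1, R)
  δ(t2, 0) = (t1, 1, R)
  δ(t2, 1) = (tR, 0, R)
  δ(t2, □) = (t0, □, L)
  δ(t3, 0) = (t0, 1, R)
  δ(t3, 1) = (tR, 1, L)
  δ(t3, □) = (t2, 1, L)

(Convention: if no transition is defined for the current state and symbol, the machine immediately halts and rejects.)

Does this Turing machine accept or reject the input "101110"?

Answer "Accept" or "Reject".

Execution trace:
Initial: [t0]101110
Step 1: δ(t0, 1) = (tA, 0, R) → 0[tA]01110

The machine reaches the accept state tA and halts.

Answer: Accept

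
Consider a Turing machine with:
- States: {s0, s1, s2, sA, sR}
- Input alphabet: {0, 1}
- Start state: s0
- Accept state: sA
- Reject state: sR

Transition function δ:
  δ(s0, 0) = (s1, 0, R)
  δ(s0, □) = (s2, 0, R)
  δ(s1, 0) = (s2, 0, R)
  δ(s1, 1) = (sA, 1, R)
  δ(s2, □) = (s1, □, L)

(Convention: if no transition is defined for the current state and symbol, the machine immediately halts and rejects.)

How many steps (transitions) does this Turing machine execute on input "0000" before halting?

Execution trace:
Initial: [s0]0000
Step 1: δ(s0, 0) = (s1, 0, R) → 0[s1]000
Step 2: δ(s1, 0) = (s2, 0, R) → 00[s2]00

No transition is defined for δ(s2, 0). By convention the machine halts and rejects.

The machine executed 2 steps before halting.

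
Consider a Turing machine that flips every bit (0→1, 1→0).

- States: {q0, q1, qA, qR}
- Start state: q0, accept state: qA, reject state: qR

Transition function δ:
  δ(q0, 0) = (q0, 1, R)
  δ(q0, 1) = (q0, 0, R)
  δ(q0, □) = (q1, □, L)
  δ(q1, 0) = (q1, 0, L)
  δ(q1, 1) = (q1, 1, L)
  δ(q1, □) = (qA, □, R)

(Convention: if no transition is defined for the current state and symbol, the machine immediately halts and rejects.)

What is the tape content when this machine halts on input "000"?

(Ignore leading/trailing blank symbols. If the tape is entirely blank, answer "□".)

Execution trace:
Initial: [q0]000
Step 1: δ(q0, 0) = (q0, 1, R) → 1[q0]00
Step 2: δ(q0, 0) = (q0, 1, R) → 11[q0]0
Step 3: δ(q0, 0) = (q0, 1, R) → 111[q0]□
Step 4: δ(q0, □) = (q1, □, L) → 11[q1]1□
Step 5: δ(q1, 1) = (q1, 1, L) → 1[q1]11□
Step 6: δ(q1, 1) = (q1, 1, L) → [q1]111□
Step 7: δ(q1, 1) = (q1, 1, L) → [q1]□111□
Step 8: δ(q1, □) = (qA, □, R) → □[qA]111□

The machine reaches the accept state qA and halts.

Final tape (ignoring leading/trailing blanks): 111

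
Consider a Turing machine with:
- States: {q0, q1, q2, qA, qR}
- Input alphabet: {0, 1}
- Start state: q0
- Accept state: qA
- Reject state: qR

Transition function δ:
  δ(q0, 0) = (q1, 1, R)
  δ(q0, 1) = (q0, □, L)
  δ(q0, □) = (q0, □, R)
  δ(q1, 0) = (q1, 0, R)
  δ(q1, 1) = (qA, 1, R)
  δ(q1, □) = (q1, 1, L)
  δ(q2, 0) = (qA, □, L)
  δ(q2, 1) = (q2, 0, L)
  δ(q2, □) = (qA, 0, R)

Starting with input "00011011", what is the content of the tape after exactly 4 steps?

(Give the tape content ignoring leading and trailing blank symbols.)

Execution trace:
Initial: [q0]00011011
Step 1: δ(q0, 0) = (q1, 1, R) → 1[q1]0011011
Step 2: δ(q1, 0) = (q1, 0, R) → 10[q1]011011
Step 3: δ(q1, 0) = (q1, 0, R) → 100[q1]11011
Step 4: δ(q1, 1) = (qA, 1, R) → 1001[qA]1011

The machine reaches the accept state qA and halts.

After 4 steps, the tape (ignoring leading/trailing blanks) is: 10011011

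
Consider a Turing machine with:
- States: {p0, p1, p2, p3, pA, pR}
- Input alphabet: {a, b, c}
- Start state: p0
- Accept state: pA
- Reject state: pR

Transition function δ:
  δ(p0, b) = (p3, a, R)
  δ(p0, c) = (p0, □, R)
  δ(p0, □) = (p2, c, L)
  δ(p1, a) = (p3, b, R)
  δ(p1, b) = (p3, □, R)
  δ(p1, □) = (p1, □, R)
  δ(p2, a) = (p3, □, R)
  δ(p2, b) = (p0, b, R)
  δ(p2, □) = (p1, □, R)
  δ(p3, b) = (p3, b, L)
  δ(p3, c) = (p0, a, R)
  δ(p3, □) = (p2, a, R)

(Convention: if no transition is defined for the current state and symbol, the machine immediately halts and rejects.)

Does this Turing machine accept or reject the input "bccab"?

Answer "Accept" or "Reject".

Execution trace:
Initial: [p0]bccab
Step 1: δ(p0, b) = (p3, a, R) → a[p3]ccab
Step 2: δ(p3, c) = (p0, a, R) → aa[p0]cab
Step 3: δ(p0, c) = (p0, □, R) → aa□[p0]ab

No transition is defined for δ(p0, a). By convention the machine halts and rejects.

Answer: Reject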